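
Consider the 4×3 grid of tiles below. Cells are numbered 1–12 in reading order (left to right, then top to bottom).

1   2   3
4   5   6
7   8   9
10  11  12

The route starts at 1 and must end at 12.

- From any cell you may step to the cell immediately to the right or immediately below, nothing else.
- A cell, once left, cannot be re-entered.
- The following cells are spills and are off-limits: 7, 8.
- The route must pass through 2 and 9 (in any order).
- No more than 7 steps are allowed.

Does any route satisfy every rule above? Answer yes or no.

yes

One route that works: 1 → 2 → 5 → 6 → 9 → 12.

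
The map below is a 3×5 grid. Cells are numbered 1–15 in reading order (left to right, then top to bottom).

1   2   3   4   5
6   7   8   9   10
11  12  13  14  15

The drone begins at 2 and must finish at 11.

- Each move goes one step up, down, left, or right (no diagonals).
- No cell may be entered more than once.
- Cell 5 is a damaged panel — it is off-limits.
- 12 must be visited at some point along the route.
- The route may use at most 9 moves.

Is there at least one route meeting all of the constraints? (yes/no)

One route that works: 2 → 7 → 12 → 11.

yes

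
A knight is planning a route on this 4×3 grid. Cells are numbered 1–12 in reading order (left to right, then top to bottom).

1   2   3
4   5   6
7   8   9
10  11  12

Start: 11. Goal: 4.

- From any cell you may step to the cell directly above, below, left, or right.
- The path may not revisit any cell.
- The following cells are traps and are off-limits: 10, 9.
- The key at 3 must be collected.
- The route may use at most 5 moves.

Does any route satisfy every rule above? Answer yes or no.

Even ignoring the no-revisit rule, getting from 11 to 4 via 3 needs at least 4 + 3 = 7 moves (Manhattan distance per leg), which exceeds the 5-move limit.

no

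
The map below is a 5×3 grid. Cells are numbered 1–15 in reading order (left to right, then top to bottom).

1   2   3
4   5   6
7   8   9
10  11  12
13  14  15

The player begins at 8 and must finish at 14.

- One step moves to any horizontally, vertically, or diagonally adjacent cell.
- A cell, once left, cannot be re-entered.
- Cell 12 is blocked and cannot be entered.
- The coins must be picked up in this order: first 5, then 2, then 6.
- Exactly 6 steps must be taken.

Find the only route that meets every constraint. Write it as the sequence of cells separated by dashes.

8 - 5 - 2 - 6 - 9 - 11 - 14

The waypoints must appear in the order 5, 2, 6, with no cell reused.
Route from 8: 2× up (reaching 2), down-right to 6, down to 9, down-left to 11, down to 14 — 6 moves in all.
Check: order respected (5 at step 1, 2 at step 2, 6 at step 3); 6 moves as required.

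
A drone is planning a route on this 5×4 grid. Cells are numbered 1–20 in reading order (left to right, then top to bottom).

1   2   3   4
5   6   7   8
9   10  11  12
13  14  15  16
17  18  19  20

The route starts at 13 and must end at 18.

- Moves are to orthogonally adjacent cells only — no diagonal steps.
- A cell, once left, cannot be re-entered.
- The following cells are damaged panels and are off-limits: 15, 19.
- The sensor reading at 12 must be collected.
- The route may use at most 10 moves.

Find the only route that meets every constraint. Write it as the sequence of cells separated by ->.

13 -> 9 -> 5 -> 6 -> 7 -> 8 -> 12 -> 11 -> 10 -> 14 -> 18

The 10-move cap with required stops at 12 leaves no slack for detours.
Route from 13: 2× up (reaching 5), 3× right (reaching 8), down to 12, 2× left (reaching 10), 2× down (reaching 18) — 10 moves in all.
Check: all required cells visited; 10 ≤ 10 moves.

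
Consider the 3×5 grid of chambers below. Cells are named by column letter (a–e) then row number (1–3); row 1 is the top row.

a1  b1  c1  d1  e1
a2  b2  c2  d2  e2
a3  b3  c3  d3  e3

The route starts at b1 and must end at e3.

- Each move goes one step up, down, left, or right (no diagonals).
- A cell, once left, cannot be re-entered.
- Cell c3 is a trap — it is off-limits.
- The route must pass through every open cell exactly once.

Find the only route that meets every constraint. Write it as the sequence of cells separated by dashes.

b1 - a1 - a2 - a3 - b3 - b2 - c2 - c1 - d1 - e1 - e2 - d2 - d3 - e3

Need to visit all 14 open cells exactly once, starting at b1 and ending at e3.
Cell b3 has only two open neighbours (b2 and a3), so the path must pass straight through it: one of those is the cell it's entered from and the other is where it exits.
Route from b1: left to a1, 2× down (reaching a3), right to b3, up to b2, right to c2, up to c1, 2× right (reaching e1), down to e2, left to d2, down to d3, right to e3 — 13 moves in all.
Check: all 14 open cells covered.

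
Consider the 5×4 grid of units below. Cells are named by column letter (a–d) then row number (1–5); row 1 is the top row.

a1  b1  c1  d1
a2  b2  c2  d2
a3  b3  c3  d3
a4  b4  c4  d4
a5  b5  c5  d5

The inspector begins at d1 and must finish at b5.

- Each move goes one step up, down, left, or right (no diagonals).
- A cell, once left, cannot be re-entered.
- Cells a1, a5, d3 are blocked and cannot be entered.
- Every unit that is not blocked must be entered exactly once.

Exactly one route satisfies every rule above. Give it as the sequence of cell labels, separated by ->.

Need to visit all 17 open cells exactly once, starting at d1 and ending at b5.
Cell a2 has only two open neighbours (a3 and b2), so the path must pass straight through it: one of those is the cell it's entered from and the other is where it exits.
Route from d1: down to d2, left to c2, up to c1, left to b1, down to b2, left to a2, 2× down (reaching a4), right to b4, up to b3, right to c3, down to c4, right to d4, down to d5, 2× left (reaching b5) — 16 moves in all.
Check: all 17 open cells covered.

d1 -> d2 -> c2 -> c1 -> b1 -> b2 -> a2 -> a3 -> a4 -> b4 -> b3 -> c3 -> c4 -> d4 -> d5 -> c5 -> b5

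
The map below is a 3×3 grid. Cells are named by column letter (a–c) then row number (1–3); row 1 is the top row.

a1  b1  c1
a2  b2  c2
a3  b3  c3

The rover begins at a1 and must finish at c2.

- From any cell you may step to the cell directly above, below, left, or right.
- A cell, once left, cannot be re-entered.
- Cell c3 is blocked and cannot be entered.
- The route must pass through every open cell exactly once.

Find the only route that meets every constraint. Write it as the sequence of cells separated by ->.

a1 -> a2 -> a3 -> b3 -> b2 -> b1 -> c1 -> c2

Need to visit all 8 open cells exactly once, starting at a1 and ending at c2.
Cell b3 has only two open neighbours (b2 and a3), so the path must pass straight through it: one of those is the cell it's entered from and the other is where it exits.
Route from a1: 2× down (reaching a3), right to b3, 2× up (reaching b1), right to c1, down to c2 — 7 moves in all.
Check: all 8 open cells covered.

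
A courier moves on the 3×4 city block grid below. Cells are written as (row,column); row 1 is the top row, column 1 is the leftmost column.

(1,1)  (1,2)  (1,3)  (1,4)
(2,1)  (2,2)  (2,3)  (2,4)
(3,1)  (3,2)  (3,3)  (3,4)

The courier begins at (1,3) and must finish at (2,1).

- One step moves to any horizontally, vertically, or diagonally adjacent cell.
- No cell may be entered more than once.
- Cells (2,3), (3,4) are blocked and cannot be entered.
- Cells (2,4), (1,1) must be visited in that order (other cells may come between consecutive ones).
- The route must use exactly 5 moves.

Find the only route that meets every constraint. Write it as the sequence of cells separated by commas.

(1,3), (2,4), (3,3), (2,2), (1,1), (2,1)

The waypoints must appear in the order (2,4), (1,1), with no cell reused.
Route from (1,3): down-right 1 to (2,4), down-left 1 to (3,3), up-left 2 to (1,1), down 1 to (2,1) — 5 moves in all.
Check: order respected ((2,4) at step 1, (1,1) at step 4); 5 moves as required.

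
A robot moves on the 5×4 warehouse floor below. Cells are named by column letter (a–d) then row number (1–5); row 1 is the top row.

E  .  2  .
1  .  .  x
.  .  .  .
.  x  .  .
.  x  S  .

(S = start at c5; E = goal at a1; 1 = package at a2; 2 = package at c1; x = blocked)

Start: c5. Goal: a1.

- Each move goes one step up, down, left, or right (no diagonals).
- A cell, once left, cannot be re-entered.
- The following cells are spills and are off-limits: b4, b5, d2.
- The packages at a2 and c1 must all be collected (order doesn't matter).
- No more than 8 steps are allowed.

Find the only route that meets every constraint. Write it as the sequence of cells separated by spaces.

c5 c4 c3 c2 c1 b1 b2 a2 a1

The 8-move cap with required stops at a2, c1 leaves no slack for detours.
Route from c5: up 4 to c1, left 1 to b1, down 1 to b2, left 1 to a2, up 1 to a1 — 8 moves in all.
Check: all required cells visited; 8 ≤ 8 moves.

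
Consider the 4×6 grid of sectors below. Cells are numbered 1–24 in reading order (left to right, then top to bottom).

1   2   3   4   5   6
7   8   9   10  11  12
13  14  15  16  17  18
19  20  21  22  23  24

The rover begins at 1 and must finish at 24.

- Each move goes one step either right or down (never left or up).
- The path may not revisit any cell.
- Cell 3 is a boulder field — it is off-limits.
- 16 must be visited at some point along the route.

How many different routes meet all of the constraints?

A right/down-only route from 1 to 24 makes exactly 3 down-moves and 5 right-moves in some order.
With no other constraints that would be C(8,3) = 56 routes.
Split at 16 and multiply the segment counts (each segment already excludes blocked cells): 1→16: 7; 16→24: 3; product = 21.
That gives 21 routes.

21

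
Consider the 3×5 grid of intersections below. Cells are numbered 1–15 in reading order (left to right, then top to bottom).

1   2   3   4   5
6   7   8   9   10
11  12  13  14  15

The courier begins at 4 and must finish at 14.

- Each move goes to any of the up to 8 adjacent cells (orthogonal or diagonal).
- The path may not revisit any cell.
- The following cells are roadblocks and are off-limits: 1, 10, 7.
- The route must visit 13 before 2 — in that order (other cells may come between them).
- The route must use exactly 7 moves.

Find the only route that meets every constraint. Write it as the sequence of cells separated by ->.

The waypoints must appear in the order 13, 2, with no cell reused.
Route from 4: down to 9, down-left to 13, left to 12, up-left to 6, up-right to 2, 2× down-right (reaching 14) — 7 moves in all.
Check: order respected (13 at step 2, 2 at step 5); 7 moves as required.

4 -> 9 -> 13 -> 12 -> 6 -> 2 -> 8 -> 14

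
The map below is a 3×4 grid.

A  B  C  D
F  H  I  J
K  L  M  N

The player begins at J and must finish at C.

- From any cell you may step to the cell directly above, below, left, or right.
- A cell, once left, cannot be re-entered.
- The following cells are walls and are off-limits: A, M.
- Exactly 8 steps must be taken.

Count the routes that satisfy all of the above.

Need simple routes of exactly 8 moves from J to C (Manhattan distance 2, so 3 moves are spent on a detour and 3 undoing it).
No route satisfies every constraint, so the count is 0.

0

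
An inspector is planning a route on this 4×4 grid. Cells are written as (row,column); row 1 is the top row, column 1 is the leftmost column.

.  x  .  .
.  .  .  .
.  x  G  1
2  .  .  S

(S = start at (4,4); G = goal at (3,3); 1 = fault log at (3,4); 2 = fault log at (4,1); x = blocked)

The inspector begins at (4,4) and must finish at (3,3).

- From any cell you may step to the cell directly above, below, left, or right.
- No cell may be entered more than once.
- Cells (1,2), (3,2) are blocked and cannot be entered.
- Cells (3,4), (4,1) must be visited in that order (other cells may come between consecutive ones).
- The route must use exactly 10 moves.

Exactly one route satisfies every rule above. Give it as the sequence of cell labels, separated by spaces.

The waypoints must appear in the order (3,4), (4,1), with no cell reused.
Route from (4,4): 2× up (reaching (2,4)), 3× left (reaching (2,1)), 2× down (reaching (4,1)), 2× right (reaching (4,3)), up to (3,3) — 10 moves in all.
Check: order respected (1 at step 1, 2 at step 7); 10 moves as required.

(4,4) (3,4) (2,4) (2,3) (2,2) (2,1) (3,1) (4,1) (4,2) (4,3) (3,3)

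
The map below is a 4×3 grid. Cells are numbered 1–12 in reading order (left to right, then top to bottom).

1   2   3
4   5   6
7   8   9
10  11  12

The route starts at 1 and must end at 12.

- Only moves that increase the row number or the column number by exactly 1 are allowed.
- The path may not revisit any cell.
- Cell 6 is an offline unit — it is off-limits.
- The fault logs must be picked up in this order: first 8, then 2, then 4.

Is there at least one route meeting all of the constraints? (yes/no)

no

2 lies above 8, so going from 8 to 2 would need an upward move — but moves only go right/down, so 8 cannot be visited before 2.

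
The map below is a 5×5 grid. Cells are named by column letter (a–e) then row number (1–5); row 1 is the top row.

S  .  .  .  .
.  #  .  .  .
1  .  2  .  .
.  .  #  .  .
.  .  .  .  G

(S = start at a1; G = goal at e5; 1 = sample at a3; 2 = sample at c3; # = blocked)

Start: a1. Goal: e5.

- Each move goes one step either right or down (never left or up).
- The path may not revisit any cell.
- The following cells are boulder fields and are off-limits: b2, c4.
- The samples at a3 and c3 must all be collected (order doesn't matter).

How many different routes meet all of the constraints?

A right/down-only route from a1 to e5 makes exactly 4 down-moves and 4 right-moves in some order.
With no other constraints that would be C(8,4) = 70 routes.
A monotone route can only reach the required cells in the order a3, c3, so split there and multiply the segment counts (each segment already excludes blocked cells): a1→a3: 1; a3→c3: 1; c3→e5: 3; product = 3.
That gives 3 routes.

3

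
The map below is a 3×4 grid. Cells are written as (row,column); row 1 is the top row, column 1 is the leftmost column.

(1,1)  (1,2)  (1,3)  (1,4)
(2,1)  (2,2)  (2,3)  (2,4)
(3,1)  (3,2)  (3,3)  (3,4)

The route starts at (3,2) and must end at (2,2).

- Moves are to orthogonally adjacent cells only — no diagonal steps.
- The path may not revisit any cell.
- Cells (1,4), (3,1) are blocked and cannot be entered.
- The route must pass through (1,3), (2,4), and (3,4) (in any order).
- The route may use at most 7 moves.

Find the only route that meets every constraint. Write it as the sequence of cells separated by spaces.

(3,2) (3,3) (3,4) (2,4) (2,3) (1,3) (1,2) (2,2)

The 7-move cap with required stops at (1,3), (2,4), (3,4) leaves no slack for detours.
Route from (3,2): 2× right (reaching (3,4)), up to (2,4), left to (2,3), up to (1,3), left to (1,2), down to (2,2) — 7 moves in all.
Check: all required cells visited; 7 ≤ 7 moves.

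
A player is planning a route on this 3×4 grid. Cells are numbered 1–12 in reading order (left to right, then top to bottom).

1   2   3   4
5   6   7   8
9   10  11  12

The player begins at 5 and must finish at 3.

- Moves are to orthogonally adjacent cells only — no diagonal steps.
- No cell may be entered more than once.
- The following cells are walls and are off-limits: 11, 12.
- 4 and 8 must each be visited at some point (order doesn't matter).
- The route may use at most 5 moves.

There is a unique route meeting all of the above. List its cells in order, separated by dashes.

Any route must reach 4 and 8 and still end at 3 within 5 moves, so the order of the required stops is forced.
Route from 5: right 3 to 8, up 1 to 4, left 1 to 3 — 5 moves in all.
Check: all required cells visited; 5 ≤ 5 moves.

5 - 6 - 7 - 8 - 4 - 3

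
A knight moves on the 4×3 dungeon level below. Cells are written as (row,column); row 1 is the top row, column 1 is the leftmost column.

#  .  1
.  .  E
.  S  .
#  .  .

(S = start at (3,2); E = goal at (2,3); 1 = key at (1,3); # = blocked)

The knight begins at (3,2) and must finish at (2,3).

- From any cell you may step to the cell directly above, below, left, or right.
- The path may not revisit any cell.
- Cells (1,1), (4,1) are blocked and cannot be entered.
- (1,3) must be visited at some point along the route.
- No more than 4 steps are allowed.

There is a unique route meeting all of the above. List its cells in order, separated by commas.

(3,2), (2,2), (1,2), (1,3), (2,3)

The budget equals the shortest possible length, so every move has to be on a shortest route through the required cells.
Route from (3,2): 2× up (reaching (1,2)), right to (1,3), down to (2,3) — 4 moves in all.
Check: all required cells visited; 4 ≤ 4 moves.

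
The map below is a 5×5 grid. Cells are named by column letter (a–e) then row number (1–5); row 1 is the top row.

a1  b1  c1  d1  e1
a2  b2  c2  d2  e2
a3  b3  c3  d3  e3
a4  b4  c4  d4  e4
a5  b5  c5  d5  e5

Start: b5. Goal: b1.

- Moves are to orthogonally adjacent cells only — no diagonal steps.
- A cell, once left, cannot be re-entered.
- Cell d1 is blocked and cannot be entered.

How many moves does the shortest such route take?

The Manhattan distance from b5 to b1 is |5−1| + |2−2| = 4, so at least 4 moves are needed.
A route of 4 moves achieves this: b5 → b4 → b3 → b2 → b1.
Since 4 matches the lower bound, it is optimal.

4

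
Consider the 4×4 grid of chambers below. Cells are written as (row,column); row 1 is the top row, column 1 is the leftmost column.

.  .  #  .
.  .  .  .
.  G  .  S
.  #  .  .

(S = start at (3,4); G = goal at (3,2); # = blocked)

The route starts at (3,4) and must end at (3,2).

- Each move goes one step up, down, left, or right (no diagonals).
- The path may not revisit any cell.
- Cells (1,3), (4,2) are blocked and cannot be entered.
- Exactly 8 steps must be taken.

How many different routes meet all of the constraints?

3

Need simple routes of exactly 8 moves from (3,4) to (3,2) (Manhattan distance 2, so 3 moves are spent on a detour and 3 undoing it).
Enumerating: (3,4) (2,4) (2,3) (2,2) (1,2) (1,1) (2,1) (3,1) (3,2) | (3,4) (4,4) (4,3) (3,3) (2,3) (2,2) (2,1) (3,1) (3,2) | (3,4) (3,3) (2,3) (2,2) (1,2) (1,1) (2,1) (3,1) (3,2).
That gives 3 routes.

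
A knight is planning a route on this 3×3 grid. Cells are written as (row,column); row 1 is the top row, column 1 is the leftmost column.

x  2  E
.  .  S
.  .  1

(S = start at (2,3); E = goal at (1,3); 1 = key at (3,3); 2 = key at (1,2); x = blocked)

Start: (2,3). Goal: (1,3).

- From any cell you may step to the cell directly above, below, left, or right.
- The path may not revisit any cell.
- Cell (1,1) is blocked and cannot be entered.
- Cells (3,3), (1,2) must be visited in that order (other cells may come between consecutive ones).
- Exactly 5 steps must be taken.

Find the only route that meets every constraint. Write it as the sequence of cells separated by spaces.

The waypoints must appear in the order (3,3), (1,2), with no cell reused.
Route from (2,3): down to (3,3), left to (3,2), 2× up (reaching (1,2)), right to (1,3) — 5 moves in all.
Check: order respected (1 at step 1, 2 at step 4); 5 moves as required.

(2,3) (3,3) (3,2) (2,2) (1,2) (1,3)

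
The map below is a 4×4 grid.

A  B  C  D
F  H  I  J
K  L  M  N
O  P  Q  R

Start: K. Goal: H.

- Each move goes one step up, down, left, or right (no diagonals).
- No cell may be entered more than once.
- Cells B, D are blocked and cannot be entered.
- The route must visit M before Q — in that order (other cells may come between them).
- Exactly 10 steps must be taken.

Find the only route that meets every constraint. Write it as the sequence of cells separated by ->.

K -> O -> P -> L -> M -> Q -> R -> N -> J -> I -> H

The waypoints must appear in the order M, Q, with no cell reused.
Route from K: down to O, right to P, up to L, right to M, down to Q, right to R, 2× up (reaching J), 2× left (reaching H) — 10 moves in all.
Check: order respected (M at step 4, Q at step 5); 10 moves as required.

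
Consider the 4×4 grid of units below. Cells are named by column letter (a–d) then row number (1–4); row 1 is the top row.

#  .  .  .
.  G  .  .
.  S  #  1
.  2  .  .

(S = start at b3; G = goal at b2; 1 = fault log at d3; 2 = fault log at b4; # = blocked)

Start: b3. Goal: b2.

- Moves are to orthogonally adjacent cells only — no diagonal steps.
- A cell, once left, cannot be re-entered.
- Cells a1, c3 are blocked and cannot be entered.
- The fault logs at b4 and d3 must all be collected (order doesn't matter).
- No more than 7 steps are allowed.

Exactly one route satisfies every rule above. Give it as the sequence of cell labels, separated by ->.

b3 -> b4 -> c4 -> d4 -> d3 -> d2 -> c2 -> b2

The budget equals the shortest possible length, so every move has to be on a shortest route through the required cells.
Route from b3: down to b4, 2× right (reaching d4), 2× up (reaching d2), 2× left (reaching b2) — 7 moves in all.
Check: all required cells visited; 7 ≤ 7 moves.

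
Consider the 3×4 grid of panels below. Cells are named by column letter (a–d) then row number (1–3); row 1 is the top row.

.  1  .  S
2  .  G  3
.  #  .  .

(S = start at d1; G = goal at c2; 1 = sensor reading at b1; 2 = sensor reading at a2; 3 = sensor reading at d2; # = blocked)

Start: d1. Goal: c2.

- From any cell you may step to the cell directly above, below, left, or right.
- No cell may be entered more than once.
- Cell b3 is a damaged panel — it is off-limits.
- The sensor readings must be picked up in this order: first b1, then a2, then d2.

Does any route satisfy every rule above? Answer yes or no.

no

Even ignoring the required order, no revisit-free route from d1 to c2 manages to pass through all of b1, a2, and d2: branching out from d1, every path either misses one of them or, having collected them, can no longer reach c2 without re-entering a cell.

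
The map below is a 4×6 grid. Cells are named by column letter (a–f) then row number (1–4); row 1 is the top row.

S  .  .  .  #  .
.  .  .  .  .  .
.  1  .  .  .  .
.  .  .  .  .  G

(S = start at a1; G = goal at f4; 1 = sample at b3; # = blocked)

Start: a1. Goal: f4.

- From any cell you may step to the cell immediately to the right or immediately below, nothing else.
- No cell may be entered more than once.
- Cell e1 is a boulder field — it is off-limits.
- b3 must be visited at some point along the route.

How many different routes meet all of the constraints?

A right/down-only route from a1 to f4 makes exactly 3 down-moves and 5 right-moves in some order.
With no other constraints that would be C(8,3) = 56 routes.
Split at b3 and multiply the segment counts (each segment already excludes blocked cells): a1→b3: 3; b3→f4: 5; product = 15.
That gives 15 routes.

15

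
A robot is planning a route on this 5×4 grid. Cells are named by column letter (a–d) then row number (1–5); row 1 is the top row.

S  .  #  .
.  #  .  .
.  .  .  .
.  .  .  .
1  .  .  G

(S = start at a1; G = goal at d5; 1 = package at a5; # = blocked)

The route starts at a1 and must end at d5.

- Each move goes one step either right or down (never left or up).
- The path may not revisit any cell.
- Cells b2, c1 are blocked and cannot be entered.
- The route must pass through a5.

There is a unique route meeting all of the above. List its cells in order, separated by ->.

Moves only go right or down, so the column and row indices never decrease.
Route from a1: down 4 to a5, right 3 to d5 — 7 moves in all.
Check: all required cells visited.

a1 -> a2 -> a3 -> a4 -> a5 -> b5 -> c5 -> d5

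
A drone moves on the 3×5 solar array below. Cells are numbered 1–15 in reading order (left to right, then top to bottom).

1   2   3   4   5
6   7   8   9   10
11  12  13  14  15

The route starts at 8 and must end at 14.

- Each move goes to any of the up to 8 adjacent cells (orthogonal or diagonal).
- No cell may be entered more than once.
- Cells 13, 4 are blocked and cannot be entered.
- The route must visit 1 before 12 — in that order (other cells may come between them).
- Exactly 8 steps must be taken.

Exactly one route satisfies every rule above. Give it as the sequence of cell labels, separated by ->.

8 -> 2 -> 1 -> 6 -> 12 -> 7 -> 3 -> 9 -> 14

The waypoints must appear in the order 1, 12, with no cell reused.
Route from 8: up-left to 2, left to 1, down to 6, down-right to 12, up to 7, up-right to 3, down-right to 9, down to 14 — 8 moves in all.
Check: order respected (1 at step 2, 12 at step 4); 8 moves as required.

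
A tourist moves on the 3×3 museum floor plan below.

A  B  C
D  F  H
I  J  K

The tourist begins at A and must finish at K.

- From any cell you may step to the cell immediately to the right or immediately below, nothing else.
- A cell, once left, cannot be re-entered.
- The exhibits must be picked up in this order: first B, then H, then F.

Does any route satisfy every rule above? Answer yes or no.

no

F lies to the left of H, so going from H to F would need a leftward move — but moves only go right/down, so H cannot be visited before F.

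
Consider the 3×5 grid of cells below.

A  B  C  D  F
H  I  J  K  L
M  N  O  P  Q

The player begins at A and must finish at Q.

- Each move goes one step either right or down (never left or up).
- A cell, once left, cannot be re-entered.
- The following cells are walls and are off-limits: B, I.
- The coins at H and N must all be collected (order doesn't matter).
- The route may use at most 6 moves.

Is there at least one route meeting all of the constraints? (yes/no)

yes

One route that works: A → H → M → N → O → P → Q.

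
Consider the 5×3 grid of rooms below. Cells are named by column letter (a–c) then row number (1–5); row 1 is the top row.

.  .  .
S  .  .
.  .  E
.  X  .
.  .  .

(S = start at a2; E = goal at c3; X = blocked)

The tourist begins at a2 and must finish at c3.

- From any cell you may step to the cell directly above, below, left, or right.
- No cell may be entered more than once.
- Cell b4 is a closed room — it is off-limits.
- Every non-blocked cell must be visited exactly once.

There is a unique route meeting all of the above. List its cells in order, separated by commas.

a2, a1, b1, c1, c2, b2, b3, a3, a4, a5, b5, c5, c4, c3

Need to visit all 14 open cells exactly once, starting at a2 and ending at c3.
Route from a2: up 1 to a1, right 2 to c1, down 1 to c2, left 1 to b2, down 1 to b3, left 1 to a3, down 2 to a5, right 2 to c5, up 2 to c3 — 13 moves in all.
Check: all 14 open cells covered.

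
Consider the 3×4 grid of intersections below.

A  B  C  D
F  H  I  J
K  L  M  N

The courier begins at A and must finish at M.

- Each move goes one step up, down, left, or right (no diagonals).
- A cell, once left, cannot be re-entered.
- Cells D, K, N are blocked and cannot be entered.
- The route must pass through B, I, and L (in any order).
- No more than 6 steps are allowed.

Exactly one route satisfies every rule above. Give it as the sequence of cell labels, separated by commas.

The 6-move cap with required stops at B, I, L leaves no slack for detours.
Route from A: 2× right (reaching C), down to I, left to H, down to L, right to M — 6 moves in all.
Check: all required cells visited; 6 ≤ 6 moves.

A, B, C, I, H, L, M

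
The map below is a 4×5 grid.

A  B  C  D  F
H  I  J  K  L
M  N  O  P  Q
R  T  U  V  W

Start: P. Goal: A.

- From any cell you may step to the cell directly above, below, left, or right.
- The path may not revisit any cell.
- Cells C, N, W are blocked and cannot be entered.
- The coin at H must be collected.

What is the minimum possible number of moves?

Any route passes through H somewhere between P and A. Summing Manhattan distances along the two legs (P → H → A) gives a lower bound of 4 + 1 = 5 moves.
A route of 5 moves achieves this: P → K → J → I → H → A.
Since 5 matches the lower bound, it is optimal.

5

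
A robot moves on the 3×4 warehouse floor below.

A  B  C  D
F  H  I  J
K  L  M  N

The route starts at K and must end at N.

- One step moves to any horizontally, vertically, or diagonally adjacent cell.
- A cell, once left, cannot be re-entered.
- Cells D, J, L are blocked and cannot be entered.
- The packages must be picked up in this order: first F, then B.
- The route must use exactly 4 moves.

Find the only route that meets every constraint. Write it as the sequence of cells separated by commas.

The waypoints must appear in the order F, B, with no cell reused.
Route from K: up 1 to F, up-right 1 to B, down-right 2 to N — 4 moves in all.
Check: order respected (F at step 1, B at step 2); 4 moves as required.

K, F, B, I, N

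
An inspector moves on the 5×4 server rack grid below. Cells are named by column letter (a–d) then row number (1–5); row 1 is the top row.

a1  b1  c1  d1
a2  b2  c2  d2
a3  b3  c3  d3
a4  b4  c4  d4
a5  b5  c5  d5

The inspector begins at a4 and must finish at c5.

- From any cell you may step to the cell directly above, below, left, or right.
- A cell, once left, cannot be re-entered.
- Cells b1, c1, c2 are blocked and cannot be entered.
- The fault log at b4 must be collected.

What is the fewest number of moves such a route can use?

3

Any route passes through b4 somewhere between a4 and c5. Summing Manhattan distances along the two legs (a4 → b4 → c5) gives a lower bound of 1 + 2 = 3 moves.
A route of 3 moves achieves this: a4 → b4 → b5 → c5.
Since 3 matches the lower bound, it is optimal.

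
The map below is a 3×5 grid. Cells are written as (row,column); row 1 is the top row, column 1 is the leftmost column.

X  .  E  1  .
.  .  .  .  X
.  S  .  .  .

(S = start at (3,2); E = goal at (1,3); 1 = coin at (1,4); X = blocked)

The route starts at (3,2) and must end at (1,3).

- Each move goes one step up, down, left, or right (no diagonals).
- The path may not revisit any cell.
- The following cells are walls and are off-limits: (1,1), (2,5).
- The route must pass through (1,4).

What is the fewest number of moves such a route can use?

5

Any route passes through (1,4) somewhere between (3,2) and (1,3). Summing Manhattan distances along the two legs ((3,2) → (1,4) → (1,3)) gives a lower bound of 4 + 1 = 5 moves.
A route of 5 moves achieves this: (3,2) → (2,2) → (2,3) → (2,4) → (1,4) → (1,3).
Since 5 matches the lower bound, it is optimal.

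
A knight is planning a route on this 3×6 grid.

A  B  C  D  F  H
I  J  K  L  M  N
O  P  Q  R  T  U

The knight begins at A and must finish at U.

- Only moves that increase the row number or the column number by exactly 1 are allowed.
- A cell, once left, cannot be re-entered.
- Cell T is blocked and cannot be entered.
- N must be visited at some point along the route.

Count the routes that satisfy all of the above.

6

A right/down-only route from A to U makes exactly 2 down-moves and 5 right-moves in some order.
With no other constraints that would be C(7,2) = 21 routes.
Split at N and multiply the segment counts (each segment already excludes blocked cells): A→N: 6; N→U: 1; product = 6.
That gives 6 routes.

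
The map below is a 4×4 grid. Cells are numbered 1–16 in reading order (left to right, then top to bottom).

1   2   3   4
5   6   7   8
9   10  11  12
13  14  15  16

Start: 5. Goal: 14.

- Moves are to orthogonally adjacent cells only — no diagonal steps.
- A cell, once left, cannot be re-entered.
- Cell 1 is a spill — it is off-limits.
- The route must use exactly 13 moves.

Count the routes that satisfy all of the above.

5

Need simple routes of exactly 13 moves from 5 to 14 (Manhattan distance 3, so 5 moves are spent on a detour and 5 undoing it).
Enumerating: 5 9 10 6 2 3 4 8 7 11 12 16 15 14 | 5 9 10 11 7 6 2 3 4 8 12 16 15 14 | 5 6 2 3 7 8 12 16 15 11 10 9 13 14 | 5 6 2 3 4 8 12 16 15 11 10 9 13 14 | 5 6 7 3 4 8 12 16 15 11 10 9 13 14.
That gives 5 routes.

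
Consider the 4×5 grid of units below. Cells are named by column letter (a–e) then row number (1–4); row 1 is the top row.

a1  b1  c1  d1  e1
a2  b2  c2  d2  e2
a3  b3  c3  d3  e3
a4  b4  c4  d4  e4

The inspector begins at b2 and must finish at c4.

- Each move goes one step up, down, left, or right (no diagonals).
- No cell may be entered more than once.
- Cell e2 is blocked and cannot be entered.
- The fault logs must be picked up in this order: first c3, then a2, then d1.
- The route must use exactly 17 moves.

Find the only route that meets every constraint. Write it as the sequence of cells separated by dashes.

The waypoints must appear in the order c3, a2, d1, with no cell reused.
Route from b2: right 1 to c2, down 1 to c3, left 1 to b3, down 1 to b4, left 1 to a4, up 3 to a1, right 3 to d1, down 2 to d3, right 1 to e3, down 1 to e4, left 2 to c4 — 17 moves in all.
Check: order respected (c3 at step 2, a2 at step 7, d1 at step 11); 17 moves as required.

b2 - c2 - c3 - b3 - b4 - a4 - a3 - a2 - a1 - b1 - c1 - d1 - d2 - d3 - e3 - e4 - d4 - c4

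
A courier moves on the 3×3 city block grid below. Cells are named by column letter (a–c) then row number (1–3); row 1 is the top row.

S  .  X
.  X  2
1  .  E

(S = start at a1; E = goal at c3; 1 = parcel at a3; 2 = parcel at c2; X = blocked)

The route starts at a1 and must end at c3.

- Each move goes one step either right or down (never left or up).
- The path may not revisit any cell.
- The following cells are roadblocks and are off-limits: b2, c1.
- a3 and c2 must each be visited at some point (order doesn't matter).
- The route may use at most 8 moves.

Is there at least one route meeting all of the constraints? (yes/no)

a3 is below but to the left of c2: going c2 → a3 would need a leftward move and a3 → c2 an upward move, so no right/down-only route can visit both required cells.

no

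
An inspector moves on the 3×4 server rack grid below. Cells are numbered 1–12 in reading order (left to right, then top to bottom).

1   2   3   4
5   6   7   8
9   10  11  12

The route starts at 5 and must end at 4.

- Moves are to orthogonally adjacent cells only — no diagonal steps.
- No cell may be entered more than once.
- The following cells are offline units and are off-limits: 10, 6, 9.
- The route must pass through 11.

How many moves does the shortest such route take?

8

Any route passes through 11 somewhere between 5 and 4. Summing Manhattan distances along the two legs (5 → 11 → 4) gives a lower bound of 3 + 3 = 6 moves.
That bound ignores the blocked cells. Measuring each leg by the fewest moves that actually steer around them (5→11: 5; 11→4: 3) raises the lower bound to 8.
A route of 8 moves exists: 5 → 1 → 2 → 3 → 7 → 11 → 12 → 8 → 4.
Since 8 matches that lower bound, it is optimal.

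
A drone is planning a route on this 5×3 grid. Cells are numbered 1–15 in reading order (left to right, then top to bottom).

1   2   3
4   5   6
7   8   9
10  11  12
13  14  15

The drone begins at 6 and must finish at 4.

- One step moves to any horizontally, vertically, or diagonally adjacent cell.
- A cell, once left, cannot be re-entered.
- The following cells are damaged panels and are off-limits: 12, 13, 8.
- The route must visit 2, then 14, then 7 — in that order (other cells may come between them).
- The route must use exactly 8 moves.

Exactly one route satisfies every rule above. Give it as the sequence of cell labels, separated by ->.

The waypoints must appear in the order 2, 14, 7, with no cell reused.
Route from 6: up-left to 2, down to 5, down-right to 9, down-left to 11, down to 14, up-left to 10, 2× up (reaching 4) — 8 moves in all.
Check: order respected (2 at step 1, 14 at step 5, 7 at step 7); 8 moves as required.

6 -> 2 -> 5 -> 9 -> 11 -> 14 -> 10 -> 7 -> 4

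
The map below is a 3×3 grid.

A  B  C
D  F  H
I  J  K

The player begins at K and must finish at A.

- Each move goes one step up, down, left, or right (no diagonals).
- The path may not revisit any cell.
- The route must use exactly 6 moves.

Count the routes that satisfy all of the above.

4

Need simple routes of exactly 6 moves from K to A (Manhattan distance 4, so 1 moves are spent on a detour and 1 undoing it).
Enumerating: K H C B F D A | K H F J I D A | K J F H C B A | K J I D F B A.
That gives 4 routes.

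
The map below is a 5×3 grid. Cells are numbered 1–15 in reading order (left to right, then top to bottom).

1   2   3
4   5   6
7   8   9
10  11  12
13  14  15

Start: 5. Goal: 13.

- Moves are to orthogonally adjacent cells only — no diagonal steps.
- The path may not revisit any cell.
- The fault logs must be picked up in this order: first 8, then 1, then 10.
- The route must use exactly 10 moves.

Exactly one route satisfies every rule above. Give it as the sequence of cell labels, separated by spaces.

The waypoints must appear in the order 8, 1, 10, with no cell reused.
Route from 5: down to 8, right to 9, 2× up (reaching 3), 2× left (reaching 1), 4× down (reaching 13) — 10 moves in all.
Check: order respected (8 at step 1, 1 at step 6, 10 at step 9); 10 moves as required.

5 8 9 6 3 2 1 4 7 10 13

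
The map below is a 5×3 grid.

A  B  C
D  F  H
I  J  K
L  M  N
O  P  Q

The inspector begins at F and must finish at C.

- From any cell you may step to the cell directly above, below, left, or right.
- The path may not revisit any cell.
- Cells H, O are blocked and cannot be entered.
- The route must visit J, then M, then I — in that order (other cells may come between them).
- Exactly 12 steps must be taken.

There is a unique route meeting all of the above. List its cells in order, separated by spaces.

The waypoints must appear in the order J, M, I, with no cell reused.
Route from F: down to J, right to K, 2× down (reaching Q), left to P, up to M, left to L, 3× up (reaching A), 2× right (reaching C) — 12 moves in all.
Check: order respected (J at step 1, M at step 6, I at step 8); 12 moves as required.

F J K N Q P M L I D A B C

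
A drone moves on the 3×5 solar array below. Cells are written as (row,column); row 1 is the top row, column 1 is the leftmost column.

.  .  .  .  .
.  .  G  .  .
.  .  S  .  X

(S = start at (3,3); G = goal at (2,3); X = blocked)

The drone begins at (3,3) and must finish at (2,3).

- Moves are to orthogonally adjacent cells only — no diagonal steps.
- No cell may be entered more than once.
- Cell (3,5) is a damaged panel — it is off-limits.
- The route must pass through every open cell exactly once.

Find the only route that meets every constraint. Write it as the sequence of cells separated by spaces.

Need to visit all 14 open cells exactly once, starting at (3,3) and ending at (2,3).
Cell (1,5) has only two open neighbours ((2,5) and (1,4)), so the path must pass straight through it: one of those is the cell it's entered from and the other is where it exits.
Route from (3,3): right 1 to (3,4), up 1 to (2,4), right 1 to (2,5), up 1 to (1,5), left 4 to (1,1), down 2 to (3,1), right 1 to (3,2), up 1 to (2,2), right 1 to (2,3) — 13 moves in all.
Check: all 14 open cells covered.

(3,3) (3,4) (2,4) (2,5) (1,5) (1,4) (1,3) (1,2) (1,1) (2,1) (3,1) (3,2) (2,2) (2,3)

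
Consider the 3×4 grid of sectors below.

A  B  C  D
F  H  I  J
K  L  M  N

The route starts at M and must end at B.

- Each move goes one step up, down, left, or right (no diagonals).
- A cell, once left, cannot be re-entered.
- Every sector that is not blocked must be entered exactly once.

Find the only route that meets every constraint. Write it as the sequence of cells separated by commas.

M, N, J, D, C, I, H, L, K, F, A, B

Need to visit all 12 open cells exactly once, starting at M and ending at B.
Cell N has only two open neighbours (J and M), so the path must pass straight through it: one of those is the cell it's entered from and the other is where it exits.
Route from M: right 1 to N, up 2 to D, left 1 to C, down 1 to I, left 1 to H, down 1 to L, left 1 to K, up 2 to A, right 1 to B — 11 moves in all.
Check: all 12 open cells covered.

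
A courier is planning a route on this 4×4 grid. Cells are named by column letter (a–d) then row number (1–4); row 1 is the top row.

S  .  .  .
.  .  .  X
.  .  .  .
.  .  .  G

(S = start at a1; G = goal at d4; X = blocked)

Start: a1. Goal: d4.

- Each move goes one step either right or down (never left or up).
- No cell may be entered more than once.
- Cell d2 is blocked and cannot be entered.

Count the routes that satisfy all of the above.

A right/down-only route from a1 to d4 makes exactly 3 down-moves and 3 right-moves in some order.
With no other constraints that would be C(6,3) = 20 routes.
Subtract routes through each blocked cell (inclusion–exclusion for overlaps): − through d2: 4 → 16.
That gives 16 routes.

16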